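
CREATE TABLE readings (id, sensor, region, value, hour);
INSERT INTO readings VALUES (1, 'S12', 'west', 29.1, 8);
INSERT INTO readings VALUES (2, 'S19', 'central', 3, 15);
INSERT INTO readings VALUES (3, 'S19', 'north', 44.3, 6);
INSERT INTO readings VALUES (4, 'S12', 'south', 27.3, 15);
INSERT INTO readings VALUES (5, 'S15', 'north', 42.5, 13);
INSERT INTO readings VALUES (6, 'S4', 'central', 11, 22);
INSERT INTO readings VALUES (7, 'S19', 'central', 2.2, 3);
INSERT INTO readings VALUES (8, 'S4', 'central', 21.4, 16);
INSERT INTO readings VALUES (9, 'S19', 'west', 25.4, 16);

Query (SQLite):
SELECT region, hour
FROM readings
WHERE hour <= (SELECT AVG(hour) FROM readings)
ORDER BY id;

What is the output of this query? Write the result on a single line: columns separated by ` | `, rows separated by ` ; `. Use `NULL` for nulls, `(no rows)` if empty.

Scalar subquery: AVG(hour) over all readings rows = 12.666667 (≈; comparison uses full precision).
Keep rows where hour <= that value.

west | 8 ; north | 6 ; central | 3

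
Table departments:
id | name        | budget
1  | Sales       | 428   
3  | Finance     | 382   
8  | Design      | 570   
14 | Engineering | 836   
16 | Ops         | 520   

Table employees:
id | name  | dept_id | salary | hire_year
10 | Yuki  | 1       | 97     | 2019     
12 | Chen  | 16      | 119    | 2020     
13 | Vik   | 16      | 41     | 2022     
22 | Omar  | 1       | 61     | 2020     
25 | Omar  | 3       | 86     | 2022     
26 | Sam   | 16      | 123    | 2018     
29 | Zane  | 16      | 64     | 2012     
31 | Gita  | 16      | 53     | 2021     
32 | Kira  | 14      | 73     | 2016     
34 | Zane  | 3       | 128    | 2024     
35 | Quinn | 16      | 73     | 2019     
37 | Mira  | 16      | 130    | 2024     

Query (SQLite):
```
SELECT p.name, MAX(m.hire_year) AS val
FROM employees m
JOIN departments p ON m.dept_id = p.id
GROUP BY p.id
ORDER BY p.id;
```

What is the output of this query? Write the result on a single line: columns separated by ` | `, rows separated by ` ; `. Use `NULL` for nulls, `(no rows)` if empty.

Sales | 2020 ; Finance | 2024 ; Engineering | 2016 ; Ops | 2024

Join each employees row to its departments via dept_id.
Group joined rows by departments.id; compute MAX(m.hire_year) per group.
  1: ids {10, 22} → MAX(m.hire_year)=2020
  3: ids {25, 34} → MAX(m.hire_year)=2024
  14: ids {32} → MAX(m.hire_year)=2016
  16: ids {12, 13, 26, 29, 31, 35, 37} → MAX(m.hire_year)=2024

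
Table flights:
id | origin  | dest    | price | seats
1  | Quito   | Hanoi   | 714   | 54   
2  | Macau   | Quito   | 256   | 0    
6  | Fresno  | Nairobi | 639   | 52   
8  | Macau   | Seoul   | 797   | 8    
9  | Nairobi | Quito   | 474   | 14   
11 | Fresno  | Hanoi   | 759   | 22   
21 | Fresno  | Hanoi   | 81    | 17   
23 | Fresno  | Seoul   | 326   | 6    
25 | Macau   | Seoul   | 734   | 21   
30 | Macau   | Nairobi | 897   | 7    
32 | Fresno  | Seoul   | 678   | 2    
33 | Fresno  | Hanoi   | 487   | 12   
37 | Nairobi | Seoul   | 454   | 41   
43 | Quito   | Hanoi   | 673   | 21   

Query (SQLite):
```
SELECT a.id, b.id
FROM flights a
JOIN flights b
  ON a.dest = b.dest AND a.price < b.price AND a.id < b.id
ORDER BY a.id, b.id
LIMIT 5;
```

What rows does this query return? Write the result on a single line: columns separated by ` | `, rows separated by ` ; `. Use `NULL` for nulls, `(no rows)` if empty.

Pairs (a,b) with same dest, a.price < b.price, a.id < b.id.
dest groups: Hanoi:{1,11,21,33,43} Nairobi:{6,30} Quito:{2,9} Seoul:{8,23,25,32,37}
Ordered by (a.id, b.id); first 5.

1 | 11 ; 2 | 9 ; 6 | 30 ; 21 | 33 ; 21 | 43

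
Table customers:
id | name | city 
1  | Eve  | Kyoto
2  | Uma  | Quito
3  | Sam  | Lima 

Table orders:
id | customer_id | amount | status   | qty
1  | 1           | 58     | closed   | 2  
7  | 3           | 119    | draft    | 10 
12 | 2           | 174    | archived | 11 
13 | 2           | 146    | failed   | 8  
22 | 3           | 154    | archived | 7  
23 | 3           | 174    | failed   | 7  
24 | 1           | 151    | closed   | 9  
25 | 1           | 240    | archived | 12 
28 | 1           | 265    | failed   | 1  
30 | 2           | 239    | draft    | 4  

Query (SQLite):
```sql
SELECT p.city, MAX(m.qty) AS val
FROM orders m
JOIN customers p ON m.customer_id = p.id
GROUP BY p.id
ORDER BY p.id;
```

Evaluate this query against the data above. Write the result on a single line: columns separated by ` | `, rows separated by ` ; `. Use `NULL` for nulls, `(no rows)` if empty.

Join each orders row to its customers via customer_id.
Group joined rows by customers.id; compute MAX(m.qty) per group.
  1: ids {1, 24, 25, 28} → MAX(m.qty)=12
  2: ids {12, 13, 30} → MAX(m.qty)=11
  3: ids {7, 22, 23} → MAX(m.qty)=10

Kyoto | 12 ; Quito | 11 ; Lima | 10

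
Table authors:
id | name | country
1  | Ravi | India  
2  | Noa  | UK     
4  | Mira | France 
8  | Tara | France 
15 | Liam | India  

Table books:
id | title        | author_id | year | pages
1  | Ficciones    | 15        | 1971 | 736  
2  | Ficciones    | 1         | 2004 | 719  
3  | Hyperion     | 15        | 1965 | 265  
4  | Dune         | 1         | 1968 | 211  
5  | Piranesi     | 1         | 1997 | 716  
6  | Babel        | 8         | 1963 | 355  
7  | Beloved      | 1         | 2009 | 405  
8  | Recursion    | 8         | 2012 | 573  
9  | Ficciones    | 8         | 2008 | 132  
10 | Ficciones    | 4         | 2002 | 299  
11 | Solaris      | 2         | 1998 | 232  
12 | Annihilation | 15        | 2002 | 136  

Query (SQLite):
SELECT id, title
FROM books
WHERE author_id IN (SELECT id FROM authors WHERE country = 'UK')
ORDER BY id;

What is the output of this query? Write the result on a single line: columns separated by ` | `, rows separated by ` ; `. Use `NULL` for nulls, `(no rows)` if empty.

Inner query: authors.id where country = 'UK'.
Outer: keep books rows whose author_id is in that set.
Inner query → {2}

11 | Solaris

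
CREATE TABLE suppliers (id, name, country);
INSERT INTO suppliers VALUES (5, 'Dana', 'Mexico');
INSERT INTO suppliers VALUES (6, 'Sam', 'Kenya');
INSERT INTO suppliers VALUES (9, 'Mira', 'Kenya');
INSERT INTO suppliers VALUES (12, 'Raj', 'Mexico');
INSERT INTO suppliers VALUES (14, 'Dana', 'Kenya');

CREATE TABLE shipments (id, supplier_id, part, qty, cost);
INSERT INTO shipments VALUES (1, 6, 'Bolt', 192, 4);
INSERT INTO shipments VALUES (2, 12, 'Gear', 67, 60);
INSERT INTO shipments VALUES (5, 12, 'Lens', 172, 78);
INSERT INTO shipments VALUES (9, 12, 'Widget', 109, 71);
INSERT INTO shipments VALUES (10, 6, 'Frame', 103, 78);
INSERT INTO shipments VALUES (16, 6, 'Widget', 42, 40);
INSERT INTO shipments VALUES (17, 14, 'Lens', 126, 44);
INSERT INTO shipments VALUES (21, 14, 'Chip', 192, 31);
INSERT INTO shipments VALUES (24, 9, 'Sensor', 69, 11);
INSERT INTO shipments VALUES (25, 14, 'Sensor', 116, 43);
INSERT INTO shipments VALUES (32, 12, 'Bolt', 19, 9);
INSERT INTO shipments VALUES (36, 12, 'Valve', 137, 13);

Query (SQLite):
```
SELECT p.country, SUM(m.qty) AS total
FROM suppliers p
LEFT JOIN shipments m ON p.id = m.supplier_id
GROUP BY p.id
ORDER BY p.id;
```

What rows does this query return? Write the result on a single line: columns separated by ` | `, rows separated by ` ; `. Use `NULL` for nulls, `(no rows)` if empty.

LEFT JOIN keeps every suppliers row; unmatched ones get NULL for shipments columns.
Group by suppliers.id and compute SUM(m.qty). SUM over an all-NULL group is NULL.
  5: ids {—} → SUM(m.qty)=NULL
  6: ids {1, 10, 16} → SUM(m.qty)=337
  9: ids {24} → SUM(m.qty)=69
  12: ids {2, 5, 9, 32, 36} → SUM(m.qty)=504
  14: ids {17, 21, 25} → SUM(m.qty)=434

Mexico | NULL ; Kenya | 337 ; Kenya | 69 ; Mexico | 504 ; Kenya | 434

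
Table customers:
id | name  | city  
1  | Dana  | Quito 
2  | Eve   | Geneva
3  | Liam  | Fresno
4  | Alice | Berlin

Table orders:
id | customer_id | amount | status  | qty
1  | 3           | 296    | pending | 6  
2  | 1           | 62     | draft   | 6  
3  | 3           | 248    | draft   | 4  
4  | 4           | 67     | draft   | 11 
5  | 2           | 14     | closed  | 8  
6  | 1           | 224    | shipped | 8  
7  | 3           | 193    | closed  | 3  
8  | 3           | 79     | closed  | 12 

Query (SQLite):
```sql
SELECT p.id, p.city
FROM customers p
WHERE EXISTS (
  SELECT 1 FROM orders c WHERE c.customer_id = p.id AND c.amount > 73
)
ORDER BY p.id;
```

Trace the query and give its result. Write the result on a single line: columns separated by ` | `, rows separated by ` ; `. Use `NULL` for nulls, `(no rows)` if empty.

For each customers row, check whether any orders with matching customer_id has amount > 73.
Keep rows where that is true.

1 | Quito ; 3 | Fresno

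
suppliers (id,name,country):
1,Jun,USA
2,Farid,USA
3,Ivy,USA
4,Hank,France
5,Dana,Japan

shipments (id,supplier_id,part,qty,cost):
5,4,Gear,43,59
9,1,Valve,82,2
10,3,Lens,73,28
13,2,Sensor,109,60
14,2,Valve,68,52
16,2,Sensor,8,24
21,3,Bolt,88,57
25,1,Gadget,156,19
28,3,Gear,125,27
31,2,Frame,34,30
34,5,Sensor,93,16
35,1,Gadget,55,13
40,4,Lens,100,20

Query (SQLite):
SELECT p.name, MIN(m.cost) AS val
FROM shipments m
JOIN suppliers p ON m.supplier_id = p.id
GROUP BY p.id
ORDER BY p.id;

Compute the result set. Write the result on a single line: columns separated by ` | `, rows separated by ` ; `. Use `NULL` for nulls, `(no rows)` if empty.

Join each shipments row to its suppliers via supplier_id.
Group joined rows by suppliers.id; compute MIN(m.cost) per group.
  1: ids {9, 25, 35} → MIN(m.cost)=2
  2: ids {13, 14, 16, 31} → MIN(m.cost)=24
  3: ids {10, 21, 28} → MIN(m.cost)=27
  4: ids {5, 40} → MIN(m.cost)=20
  5: ids {34} → MIN(m.cost)=16

Jun | 2 ; Farid | 24 ; Ivy | 27 ; Hank | 20 ; Dana | 16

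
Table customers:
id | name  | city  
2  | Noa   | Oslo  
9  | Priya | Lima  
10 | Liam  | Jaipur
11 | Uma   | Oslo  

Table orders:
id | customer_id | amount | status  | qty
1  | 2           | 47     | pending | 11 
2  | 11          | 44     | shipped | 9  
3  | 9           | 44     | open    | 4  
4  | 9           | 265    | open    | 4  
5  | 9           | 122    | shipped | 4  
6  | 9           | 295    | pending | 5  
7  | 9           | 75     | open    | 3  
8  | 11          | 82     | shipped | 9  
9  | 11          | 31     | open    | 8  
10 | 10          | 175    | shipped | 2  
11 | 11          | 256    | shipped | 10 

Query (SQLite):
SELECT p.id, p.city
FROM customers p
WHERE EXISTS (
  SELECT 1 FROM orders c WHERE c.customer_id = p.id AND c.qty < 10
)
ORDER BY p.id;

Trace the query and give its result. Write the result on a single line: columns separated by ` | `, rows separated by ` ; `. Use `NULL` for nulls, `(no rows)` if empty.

For each customers row, check whether any orders with matching customer_id has qty < 10.
Keep rows where that is true.

9 | Lima ; 10 | Jaipur ; 11 | Oslo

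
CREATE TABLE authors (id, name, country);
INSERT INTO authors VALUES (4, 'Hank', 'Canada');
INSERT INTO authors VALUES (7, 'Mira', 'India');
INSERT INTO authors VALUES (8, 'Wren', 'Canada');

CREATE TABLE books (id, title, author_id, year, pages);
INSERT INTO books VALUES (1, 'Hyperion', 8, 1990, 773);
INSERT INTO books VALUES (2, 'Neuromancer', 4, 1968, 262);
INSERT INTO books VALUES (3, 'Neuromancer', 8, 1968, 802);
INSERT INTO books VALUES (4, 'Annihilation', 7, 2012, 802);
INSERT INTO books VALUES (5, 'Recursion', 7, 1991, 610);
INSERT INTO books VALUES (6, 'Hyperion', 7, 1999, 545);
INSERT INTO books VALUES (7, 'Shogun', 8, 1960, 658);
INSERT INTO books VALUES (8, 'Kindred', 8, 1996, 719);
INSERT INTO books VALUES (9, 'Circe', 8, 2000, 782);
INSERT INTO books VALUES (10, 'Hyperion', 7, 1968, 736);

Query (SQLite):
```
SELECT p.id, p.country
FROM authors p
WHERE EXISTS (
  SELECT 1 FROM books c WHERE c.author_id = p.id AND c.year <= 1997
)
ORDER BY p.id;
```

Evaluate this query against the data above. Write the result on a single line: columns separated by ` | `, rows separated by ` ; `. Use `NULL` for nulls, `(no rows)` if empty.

4 | Canada ; 7 | India ; 8 | Canada

For each authors row, check whether any books with matching author_id has year <= 1997.
Keep rows where that is true.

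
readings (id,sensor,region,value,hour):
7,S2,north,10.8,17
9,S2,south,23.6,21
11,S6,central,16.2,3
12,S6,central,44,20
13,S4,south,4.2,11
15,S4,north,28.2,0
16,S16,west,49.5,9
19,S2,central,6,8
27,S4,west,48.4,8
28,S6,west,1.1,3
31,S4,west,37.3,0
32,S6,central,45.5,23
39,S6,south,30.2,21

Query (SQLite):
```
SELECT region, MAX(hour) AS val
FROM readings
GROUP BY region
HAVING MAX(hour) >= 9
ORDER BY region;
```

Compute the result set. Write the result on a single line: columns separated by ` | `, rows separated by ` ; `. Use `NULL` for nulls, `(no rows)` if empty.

Partition readings by region; compute MAX(hour) within each group.
HAVING: keep groups where MAX(hour) >= 9.
  central: ids {11, 12, 19, 32} → MAX(hour)=23
  north: ids {7, 15} → MAX(hour)=17
  south: ids {9, 13, 39} → MAX(hour)=21
  west: ids {16, 27, 28, 31} → MAX(hour)=9

central | 23 ; north | 17 ; south | 21 ; west | 9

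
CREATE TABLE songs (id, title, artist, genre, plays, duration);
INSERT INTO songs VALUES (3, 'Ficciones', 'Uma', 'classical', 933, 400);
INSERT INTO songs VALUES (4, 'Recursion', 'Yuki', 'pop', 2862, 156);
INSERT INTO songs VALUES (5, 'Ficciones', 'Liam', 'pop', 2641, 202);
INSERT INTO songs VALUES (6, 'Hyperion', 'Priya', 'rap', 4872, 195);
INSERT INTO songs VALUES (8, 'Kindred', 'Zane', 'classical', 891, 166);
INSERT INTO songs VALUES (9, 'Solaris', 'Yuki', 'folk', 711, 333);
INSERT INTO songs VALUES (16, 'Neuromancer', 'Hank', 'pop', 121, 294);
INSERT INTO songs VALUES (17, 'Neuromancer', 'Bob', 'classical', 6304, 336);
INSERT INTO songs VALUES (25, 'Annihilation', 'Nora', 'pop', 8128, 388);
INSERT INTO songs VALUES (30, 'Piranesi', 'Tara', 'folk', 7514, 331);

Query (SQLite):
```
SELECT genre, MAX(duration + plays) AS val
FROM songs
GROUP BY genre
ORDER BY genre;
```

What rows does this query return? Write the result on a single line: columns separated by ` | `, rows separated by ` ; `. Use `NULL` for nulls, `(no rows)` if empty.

classical | 6640 ; folk | 7845 ; pop | 8516 ; rap | 5067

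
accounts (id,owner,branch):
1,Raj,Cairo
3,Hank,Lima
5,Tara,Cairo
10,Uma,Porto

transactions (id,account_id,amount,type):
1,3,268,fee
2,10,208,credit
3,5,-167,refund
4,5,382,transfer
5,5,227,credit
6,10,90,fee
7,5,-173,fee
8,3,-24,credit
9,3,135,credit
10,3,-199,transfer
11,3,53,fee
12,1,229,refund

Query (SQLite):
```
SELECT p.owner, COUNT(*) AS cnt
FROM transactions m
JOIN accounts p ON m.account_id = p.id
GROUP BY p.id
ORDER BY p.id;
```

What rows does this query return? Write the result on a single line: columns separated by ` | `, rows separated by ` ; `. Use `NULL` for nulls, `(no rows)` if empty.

Join each transactions row to its accounts via account_id.
Group joined rows by accounts.id; compute COUNT(*) per group.
  1: ids {12} → COUNT(*)=1
  3: ids {1, 8, 9, 10, 11} → COUNT(*)=5
  5: ids {3, 4, 5, 7} → COUNT(*)=4
  10: ids {2, 6} → COUNT(*)=2

Raj | 1 ; Hank | 5 ; Tara | 4 ; Uma | 2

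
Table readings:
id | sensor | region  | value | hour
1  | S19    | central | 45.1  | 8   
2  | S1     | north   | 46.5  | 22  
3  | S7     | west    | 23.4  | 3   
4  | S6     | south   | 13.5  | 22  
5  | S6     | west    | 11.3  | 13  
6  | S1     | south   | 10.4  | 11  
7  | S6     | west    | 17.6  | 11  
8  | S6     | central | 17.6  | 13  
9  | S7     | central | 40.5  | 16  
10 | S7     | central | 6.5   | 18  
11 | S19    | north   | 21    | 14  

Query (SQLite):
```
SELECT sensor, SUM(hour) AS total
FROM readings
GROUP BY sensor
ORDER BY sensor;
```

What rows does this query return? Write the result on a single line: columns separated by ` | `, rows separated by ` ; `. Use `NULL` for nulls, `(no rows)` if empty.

S1 | 33 ; S19 | 22 ; S6 | 59 ; S7 | 37

Partition readings by sensor; compute SUM(hour) within each group.
  S1: ids {2, 6} → SUM(hour)=33
  S19: ids {1, 11} → SUM(hour)=22
  S6: ids {4, 5, 7, 8} → SUM(hour)=59
  S7: ids {3, 9, 10} → SUM(hour)=37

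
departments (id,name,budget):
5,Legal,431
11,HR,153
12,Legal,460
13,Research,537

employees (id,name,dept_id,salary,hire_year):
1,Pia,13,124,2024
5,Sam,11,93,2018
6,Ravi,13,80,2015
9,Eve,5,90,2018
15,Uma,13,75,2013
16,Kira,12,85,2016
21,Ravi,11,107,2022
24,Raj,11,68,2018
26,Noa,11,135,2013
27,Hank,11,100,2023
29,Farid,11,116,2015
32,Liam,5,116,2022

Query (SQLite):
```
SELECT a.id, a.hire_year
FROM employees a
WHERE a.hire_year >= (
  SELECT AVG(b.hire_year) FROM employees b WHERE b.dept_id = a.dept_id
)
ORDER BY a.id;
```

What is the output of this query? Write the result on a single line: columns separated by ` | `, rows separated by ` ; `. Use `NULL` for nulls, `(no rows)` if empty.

For each employees row a, compute AVG(hire_year) over rows sharing a.dept_id.
Keep row a if a.hire_year >= that per-group AVG.
  dept_id=5: AVG(hire_year) = 2020.0
  dept_id=11: AVG(hire_year) = 2018.166667
  dept_id=12: AVG(hire_year) = 2016.0
  dept_id=13: AVG(hire_year) = 2017.333333

1 | 2024 ; 16 | 2016 ; 21 | 2022 ; 27 | 2023 ; 32 | 2022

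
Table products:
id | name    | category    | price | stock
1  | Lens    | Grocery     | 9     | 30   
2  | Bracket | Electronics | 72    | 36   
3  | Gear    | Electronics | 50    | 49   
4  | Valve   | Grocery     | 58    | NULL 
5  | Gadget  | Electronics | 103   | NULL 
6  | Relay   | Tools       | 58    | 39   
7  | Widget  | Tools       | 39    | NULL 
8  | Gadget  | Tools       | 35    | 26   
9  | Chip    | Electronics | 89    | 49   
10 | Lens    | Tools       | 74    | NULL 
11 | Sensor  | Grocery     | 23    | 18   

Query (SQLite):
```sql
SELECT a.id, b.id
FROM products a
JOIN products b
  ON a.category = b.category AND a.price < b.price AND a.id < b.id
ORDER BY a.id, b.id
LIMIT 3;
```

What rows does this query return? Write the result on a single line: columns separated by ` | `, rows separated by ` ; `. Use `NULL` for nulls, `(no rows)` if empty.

1 | 4 ; 1 | 11 ; 2 | 5

Pairs (a,b) with same category, a.price < b.price, a.id < b.id.
category groups: Electronics:{2,3,5,9} Grocery:{1,4,11} Tools:{6,7,8,10}
Ordered by (a.id, b.id); first 3.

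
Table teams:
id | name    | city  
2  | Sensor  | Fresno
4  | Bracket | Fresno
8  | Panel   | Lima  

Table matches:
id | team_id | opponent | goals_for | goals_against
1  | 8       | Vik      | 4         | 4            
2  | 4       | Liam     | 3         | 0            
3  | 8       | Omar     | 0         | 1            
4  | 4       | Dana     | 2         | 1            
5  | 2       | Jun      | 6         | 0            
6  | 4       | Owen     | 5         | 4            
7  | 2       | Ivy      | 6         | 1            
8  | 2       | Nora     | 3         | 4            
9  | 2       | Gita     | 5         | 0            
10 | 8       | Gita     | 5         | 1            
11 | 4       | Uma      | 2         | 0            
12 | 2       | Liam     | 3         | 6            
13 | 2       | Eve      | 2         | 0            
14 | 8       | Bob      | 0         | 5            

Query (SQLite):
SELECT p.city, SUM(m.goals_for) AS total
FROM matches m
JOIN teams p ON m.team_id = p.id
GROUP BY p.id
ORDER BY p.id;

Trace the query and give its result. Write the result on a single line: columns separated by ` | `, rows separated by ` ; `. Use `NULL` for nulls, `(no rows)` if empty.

Fresno | 25 ; Fresno | 12 ; Lima | 9

Join each matches row to its teams via team_id.
Group joined rows by teams.id; compute SUM(m.goals_for) per group.
  2: ids {5, 7, 8, 9, 12, 13} → SUM(m.goals_for)=25
  4: ids {2, 4, 6, 11} → SUM(m.goals_for)=12
  8: ids {1, 3, 10, 14} → SUM(m.goals_for)=9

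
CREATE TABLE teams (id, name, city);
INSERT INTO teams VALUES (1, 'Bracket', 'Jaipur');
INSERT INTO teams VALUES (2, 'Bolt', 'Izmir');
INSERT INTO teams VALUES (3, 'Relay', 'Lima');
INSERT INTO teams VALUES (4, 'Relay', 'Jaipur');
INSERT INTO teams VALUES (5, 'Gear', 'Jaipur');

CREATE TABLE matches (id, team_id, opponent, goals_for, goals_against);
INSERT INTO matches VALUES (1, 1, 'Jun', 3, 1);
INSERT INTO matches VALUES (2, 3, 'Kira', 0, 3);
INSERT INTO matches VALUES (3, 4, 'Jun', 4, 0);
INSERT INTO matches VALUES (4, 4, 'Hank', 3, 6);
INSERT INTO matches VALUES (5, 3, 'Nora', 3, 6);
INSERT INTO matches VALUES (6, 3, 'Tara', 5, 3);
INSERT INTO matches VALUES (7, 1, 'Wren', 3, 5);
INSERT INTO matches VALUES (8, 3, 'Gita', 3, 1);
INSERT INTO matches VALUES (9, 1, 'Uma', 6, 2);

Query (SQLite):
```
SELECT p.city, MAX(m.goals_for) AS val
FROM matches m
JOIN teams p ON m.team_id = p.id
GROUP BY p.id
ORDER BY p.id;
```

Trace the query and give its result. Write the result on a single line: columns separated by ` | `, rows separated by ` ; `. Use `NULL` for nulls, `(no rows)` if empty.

Join each matches row to its teams via team_id.
Group joined rows by teams.id; compute MAX(m.goals_for) per group.
  1: ids {1, 7, 9} → MAX(m.goals_for)=6
  3: ids {2, 5, 6, 8} → MAX(m.goals_for)=5
  4: ids {3, 4} → MAX(m.goals_for)=4

Jaipur | 6 ; Lima | 5 ; Jaipur | 4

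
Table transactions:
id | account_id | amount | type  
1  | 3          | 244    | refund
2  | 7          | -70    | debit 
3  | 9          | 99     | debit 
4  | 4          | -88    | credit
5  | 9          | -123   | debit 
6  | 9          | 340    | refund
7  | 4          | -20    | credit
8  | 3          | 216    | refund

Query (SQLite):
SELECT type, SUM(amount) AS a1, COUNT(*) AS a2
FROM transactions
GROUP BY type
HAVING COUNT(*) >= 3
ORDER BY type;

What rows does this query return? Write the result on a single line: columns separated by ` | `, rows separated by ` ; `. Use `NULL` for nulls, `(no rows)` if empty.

debit | -94 | 3 ; refund | 800 | 3

Group transactions by type.
Per group compute: SUM(amount), COUNT(*).
HAVING: drop groups with fewer than 3 rows.
  credit: ids {4, 7} → SUM(amount)=-108, COUNT(*)=2
  debit: ids {2, 3, 5} → SUM(amount)=-94, COUNT(*)=3
  refund: ids {1, 6, 8} → SUM(amount)=800, COUNT(*)=3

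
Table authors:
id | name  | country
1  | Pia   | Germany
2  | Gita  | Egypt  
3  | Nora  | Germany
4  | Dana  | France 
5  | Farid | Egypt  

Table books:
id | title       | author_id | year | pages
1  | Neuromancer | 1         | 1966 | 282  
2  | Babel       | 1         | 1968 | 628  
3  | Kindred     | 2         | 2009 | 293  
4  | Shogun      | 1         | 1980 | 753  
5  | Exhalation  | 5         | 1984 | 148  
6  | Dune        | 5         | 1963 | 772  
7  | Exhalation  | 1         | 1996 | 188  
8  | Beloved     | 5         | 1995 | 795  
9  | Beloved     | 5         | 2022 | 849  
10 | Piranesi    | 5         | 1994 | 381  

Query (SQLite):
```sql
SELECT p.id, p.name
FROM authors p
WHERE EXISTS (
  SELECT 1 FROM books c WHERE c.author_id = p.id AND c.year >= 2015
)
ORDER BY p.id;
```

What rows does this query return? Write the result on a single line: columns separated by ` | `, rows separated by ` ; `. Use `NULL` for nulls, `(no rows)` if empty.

For each authors row, check whether any books with matching author_id has year >= 2015.
Keep rows where that is true.

5 | Farid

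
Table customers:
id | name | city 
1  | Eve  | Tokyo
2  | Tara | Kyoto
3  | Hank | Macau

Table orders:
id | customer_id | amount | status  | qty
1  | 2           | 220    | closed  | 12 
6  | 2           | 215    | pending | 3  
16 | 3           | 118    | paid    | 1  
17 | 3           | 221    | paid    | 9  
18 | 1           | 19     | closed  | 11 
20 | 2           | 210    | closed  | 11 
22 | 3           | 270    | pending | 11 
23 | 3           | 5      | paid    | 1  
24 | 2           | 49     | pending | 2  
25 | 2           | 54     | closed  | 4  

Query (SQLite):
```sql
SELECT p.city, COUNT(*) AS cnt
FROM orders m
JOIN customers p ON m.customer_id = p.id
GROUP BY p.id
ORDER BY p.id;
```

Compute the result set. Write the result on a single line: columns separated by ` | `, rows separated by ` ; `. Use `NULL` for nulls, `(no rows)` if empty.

Tokyo | 1 ; Kyoto | 5 ; Macau | 4

Join each orders row to its customers via customer_id.
Group joined rows by customers.id; compute COUNT(*) per group.
  1: ids {18} → COUNT(*)=1
  2: ids {1, 6, 20, 24, 25} → COUNT(*)=5
  3: ids {16, 17, 22, 23} → COUNT(*)=4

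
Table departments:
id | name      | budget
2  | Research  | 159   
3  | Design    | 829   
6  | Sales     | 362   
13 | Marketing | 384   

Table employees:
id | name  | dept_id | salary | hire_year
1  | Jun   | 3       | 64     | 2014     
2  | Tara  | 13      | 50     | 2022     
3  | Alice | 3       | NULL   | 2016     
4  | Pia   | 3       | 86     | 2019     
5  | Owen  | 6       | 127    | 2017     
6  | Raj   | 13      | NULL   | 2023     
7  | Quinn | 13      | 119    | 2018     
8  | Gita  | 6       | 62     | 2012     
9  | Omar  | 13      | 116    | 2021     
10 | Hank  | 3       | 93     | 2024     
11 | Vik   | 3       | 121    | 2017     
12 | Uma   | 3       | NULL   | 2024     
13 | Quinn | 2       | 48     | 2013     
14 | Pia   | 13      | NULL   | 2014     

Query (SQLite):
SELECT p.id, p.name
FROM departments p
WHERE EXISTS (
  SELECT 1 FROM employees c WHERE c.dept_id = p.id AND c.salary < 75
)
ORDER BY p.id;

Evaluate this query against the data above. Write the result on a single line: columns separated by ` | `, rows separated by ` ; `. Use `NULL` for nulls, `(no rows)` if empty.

2 | Research ; 3 | Design ; 6 | Sales ; 13 | Marketing

For each departments row, check whether any employees with matching dept_id has salary < 75.
Keep rows where that is true.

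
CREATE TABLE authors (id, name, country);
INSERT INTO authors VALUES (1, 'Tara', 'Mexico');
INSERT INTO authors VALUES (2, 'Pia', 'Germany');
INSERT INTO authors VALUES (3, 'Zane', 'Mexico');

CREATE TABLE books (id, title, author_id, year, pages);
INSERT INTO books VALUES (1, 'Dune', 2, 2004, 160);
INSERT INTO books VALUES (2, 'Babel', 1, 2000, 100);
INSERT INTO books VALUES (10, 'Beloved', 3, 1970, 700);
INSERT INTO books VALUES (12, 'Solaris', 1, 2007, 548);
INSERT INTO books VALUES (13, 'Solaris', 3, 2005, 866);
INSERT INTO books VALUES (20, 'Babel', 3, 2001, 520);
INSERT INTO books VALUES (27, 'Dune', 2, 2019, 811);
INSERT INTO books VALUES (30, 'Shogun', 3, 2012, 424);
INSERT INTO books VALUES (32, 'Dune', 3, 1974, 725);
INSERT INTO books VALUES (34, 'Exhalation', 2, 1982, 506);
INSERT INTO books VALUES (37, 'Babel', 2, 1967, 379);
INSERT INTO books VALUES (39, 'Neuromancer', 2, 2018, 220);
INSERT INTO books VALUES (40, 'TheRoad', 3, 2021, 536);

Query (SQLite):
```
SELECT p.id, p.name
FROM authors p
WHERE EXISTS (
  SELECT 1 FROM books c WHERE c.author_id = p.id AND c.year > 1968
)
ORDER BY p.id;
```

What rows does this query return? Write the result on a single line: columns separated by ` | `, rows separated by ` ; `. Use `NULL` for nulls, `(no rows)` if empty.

1 | Tara ; 2 | Pia ; 3 | Zane

For each authors row, check whether any books with matching author_id has year > 1968.
Keep rows where that is true.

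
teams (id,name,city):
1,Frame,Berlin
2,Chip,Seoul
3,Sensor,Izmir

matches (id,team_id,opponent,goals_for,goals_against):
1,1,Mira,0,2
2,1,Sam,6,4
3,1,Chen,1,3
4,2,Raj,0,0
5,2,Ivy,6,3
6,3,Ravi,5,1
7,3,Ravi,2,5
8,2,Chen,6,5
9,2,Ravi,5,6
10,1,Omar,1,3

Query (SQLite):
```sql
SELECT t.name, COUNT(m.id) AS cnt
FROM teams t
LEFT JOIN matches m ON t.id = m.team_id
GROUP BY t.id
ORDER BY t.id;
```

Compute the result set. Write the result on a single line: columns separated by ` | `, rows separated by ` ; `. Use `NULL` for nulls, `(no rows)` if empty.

Frame | 4 ; Chip | 4 ; Sensor | 2

LEFT JOIN keeps every teams row; unmatched ones get NULL for matches columns.
Group by teams.id and compute COUNT(m.id). COUNT(col) of an all-NULL group is 0.
  1: ids {1, 2, 3, 10} → COUNT(m.id)=4
  2: ids {4, 5, 8, 9} → COUNT(m.id)=4
  3: ids {6, 7} → COUNT(m.id)=2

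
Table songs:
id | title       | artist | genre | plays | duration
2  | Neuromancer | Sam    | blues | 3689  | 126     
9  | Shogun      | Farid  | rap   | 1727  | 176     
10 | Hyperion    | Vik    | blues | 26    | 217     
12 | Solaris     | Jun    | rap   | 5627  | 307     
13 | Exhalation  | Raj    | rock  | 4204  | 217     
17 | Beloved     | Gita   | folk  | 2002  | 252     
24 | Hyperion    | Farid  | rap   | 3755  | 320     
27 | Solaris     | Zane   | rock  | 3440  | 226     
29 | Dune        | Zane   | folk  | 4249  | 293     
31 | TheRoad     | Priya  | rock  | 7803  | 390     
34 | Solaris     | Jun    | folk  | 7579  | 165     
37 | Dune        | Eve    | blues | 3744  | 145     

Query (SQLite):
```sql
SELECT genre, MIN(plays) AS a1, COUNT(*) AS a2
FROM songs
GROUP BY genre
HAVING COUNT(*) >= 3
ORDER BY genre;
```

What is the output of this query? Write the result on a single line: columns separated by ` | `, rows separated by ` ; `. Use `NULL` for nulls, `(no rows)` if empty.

Group songs by genre.
Per group compute: MIN(plays), COUNT(*).
HAVING: drop groups with fewer than 3 rows.
  blues: ids {2, 10, 37} → MIN(plays)=26, COUNT(*)=3
  folk: ids {17, 29, 34} → MIN(plays)=2002, COUNT(*)=3
  rap: ids {9, 12, 24} → MIN(plays)=1727, COUNT(*)=3
  rock: ids {13, 27, 31} → MIN(plays)=3440, COUNT(*)=3

blues | 26 | 3 ; folk | 2002 | 3 ; rap | 1727 | 3 ; rock | 3440 | 3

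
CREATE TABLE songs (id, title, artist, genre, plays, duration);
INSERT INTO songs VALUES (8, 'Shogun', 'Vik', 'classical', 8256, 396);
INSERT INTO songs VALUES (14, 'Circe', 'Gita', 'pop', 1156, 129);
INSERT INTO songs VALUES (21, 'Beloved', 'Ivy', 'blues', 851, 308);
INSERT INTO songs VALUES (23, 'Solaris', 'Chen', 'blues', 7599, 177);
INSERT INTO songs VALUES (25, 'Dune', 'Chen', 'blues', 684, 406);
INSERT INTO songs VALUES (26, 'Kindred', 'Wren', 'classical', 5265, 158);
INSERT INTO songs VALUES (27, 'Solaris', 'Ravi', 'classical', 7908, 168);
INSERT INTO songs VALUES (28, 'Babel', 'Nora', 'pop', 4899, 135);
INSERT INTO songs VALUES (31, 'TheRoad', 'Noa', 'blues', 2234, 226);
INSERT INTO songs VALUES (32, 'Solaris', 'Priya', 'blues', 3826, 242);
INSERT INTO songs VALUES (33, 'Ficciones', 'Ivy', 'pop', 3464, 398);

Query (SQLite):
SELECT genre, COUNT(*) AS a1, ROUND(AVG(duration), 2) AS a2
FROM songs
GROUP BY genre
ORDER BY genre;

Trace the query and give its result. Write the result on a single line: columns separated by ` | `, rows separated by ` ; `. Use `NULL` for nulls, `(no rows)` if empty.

blues | 5 | 271.8 ; classical | 3 | 240.67 ; pop | 3 | 220.67

Group songs by genre.
Per group compute: COUNT(*), ROUND(AVG(duration), 2).
  blues: ids {21, 23, 25, 31, 32} → COUNT(*)=5, ROUND(AVG(duration), 2)=271.8
  classical: ids {8, 26, 27} → COUNT(*)=3, ROUND(AVG(duration), 2)=240.67
  pop: ids {14, 28, 33} → COUNT(*)=3, ROUND(AVG(duration), 2)=220.67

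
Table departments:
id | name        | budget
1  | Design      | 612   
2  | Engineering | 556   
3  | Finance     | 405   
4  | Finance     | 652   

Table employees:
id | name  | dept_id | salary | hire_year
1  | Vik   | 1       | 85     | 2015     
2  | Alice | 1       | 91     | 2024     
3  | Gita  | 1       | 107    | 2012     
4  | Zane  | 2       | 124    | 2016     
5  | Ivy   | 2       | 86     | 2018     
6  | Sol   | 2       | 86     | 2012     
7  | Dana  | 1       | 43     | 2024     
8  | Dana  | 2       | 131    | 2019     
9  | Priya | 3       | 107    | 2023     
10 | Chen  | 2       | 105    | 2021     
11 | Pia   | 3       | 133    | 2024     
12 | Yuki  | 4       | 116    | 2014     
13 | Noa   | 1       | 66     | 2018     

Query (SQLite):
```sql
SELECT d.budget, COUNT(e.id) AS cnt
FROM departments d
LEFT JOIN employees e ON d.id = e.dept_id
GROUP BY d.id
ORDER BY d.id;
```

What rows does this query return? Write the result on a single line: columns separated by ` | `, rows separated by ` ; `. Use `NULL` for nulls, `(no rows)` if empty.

612 | 5 ; 556 | 5 ; 405 | 2 ; 652 | 1

LEFT JOIN keeps every departments row; unmatched ones get NULL for employees columns.
Group by departments.id and compute COUNT(e.id). COUNT(col) of an all-NULL group is 0.
  1: ids {1, 2, 3, 7, 13} → COUNT(e.id)=5
  2: ids {4, 5, 6, 8, 10} → COUNT(e.id)=5
  3: ids {9, 11} → COUNT(e.id)=2
  4: ids {12} → COUNT(e.id)=1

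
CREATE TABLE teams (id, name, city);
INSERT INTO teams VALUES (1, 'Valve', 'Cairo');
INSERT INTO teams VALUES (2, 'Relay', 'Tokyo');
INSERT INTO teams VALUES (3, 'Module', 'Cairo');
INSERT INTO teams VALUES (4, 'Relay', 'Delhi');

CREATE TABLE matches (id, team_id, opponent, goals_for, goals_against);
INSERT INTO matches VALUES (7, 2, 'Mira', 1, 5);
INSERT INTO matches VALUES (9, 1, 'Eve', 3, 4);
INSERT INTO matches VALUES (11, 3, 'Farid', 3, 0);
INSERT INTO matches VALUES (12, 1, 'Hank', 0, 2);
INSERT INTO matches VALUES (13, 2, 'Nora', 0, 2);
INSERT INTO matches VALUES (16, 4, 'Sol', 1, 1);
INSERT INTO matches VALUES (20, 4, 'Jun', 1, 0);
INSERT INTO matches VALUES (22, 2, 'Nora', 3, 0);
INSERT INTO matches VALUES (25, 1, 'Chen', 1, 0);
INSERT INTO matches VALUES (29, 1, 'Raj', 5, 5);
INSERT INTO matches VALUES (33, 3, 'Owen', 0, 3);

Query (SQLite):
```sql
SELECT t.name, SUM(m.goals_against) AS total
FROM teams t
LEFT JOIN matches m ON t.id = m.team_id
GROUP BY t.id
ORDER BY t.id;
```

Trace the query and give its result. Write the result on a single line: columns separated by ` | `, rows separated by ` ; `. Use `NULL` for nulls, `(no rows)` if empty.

LEFT JOIN keeps every teams row; unmatched ones get NULL for matches columns.
Group by teams.id and compute SUM(m.goals_against). SUM over an all-NULL group is NULL.
  1: ids {9, 12, 25, 29} → SUM(m.goals_against)=11
  2: ids {7, 13, 22} → SUM(m.goals_against)=7
  3: ids {11, 33} → SUM(m.goals_against)=3
  4: ids {16, 20} → SUM(m.goals_against)=1

Valve | 11 ; Relay | 7 ; Module | 3 ; Relay | 1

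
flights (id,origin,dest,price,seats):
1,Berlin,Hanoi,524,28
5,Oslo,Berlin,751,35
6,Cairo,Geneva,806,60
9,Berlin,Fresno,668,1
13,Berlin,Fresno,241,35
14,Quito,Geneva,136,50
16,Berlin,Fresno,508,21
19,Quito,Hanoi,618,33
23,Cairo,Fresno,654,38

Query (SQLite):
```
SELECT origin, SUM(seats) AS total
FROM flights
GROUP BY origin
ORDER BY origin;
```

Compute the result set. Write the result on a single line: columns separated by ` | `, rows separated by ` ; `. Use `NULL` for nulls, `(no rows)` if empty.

Berlin | 85 ; Cairo | 98 ; Oslo | 35 ; Quito | 83

Partition flights by origin; compute SUM(seats) within each group.
  Berlin: ids {1, 9, 13, 16} → SUM(seats)=85
  Cairo: ids {6, 23} → SUM(seats)=98
  Oslo: ids {5} → SUM(seats)=35
  Quito: ids {14, 19} → SUM(seats)=83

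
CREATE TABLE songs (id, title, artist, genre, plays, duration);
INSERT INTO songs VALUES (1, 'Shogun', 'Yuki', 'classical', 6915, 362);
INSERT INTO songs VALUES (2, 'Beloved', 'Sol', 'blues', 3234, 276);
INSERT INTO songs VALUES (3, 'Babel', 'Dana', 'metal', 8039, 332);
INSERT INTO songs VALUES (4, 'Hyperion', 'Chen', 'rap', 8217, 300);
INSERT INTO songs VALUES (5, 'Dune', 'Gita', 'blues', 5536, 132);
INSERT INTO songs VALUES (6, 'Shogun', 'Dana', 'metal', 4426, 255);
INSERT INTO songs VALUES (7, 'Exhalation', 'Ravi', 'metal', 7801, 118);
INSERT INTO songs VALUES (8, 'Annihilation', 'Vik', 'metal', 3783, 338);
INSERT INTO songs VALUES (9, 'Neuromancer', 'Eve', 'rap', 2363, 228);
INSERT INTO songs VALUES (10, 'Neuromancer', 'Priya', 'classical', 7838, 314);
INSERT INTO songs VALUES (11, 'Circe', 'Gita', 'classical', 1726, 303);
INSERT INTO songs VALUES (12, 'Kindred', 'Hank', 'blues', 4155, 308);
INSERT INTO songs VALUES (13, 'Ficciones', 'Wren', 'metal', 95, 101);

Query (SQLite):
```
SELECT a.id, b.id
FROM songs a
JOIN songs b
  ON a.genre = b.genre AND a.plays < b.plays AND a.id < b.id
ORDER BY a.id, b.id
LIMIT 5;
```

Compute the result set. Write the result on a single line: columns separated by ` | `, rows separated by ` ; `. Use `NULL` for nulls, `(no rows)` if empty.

1 | 10 ; 2 | 5 ; 2 | 12 ; 6 | 7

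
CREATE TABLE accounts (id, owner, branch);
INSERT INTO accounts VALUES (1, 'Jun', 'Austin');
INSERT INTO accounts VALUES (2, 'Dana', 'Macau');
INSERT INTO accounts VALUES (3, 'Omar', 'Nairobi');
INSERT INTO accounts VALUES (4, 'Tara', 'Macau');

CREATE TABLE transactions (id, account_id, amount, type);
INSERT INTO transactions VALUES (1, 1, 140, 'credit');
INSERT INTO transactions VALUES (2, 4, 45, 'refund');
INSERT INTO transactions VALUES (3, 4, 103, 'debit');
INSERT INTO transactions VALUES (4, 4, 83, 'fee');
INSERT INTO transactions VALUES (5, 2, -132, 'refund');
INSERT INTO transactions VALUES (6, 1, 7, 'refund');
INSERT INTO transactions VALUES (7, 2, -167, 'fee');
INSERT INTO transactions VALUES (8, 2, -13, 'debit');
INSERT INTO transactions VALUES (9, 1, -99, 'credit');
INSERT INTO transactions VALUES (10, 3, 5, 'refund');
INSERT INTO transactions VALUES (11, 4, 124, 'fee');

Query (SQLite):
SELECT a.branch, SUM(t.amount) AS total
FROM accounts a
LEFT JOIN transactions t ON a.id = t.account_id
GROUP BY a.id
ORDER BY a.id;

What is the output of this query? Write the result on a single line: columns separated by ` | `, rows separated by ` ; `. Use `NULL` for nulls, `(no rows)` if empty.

Austin | 48 ; Macau | -312 ; Nairobi | 5 ; Macau | 355

LEFT JOIN keeps every accounts row; unmatched ones get NULL for transactions columns.
Group by accounts.id and compute SUM(t.amount). SUM over an all-NULL group is NULL.
  1: ids {1, 6, 9} → SUM(t.amount)=48
  2: ids {5, 7, 8} → SUM(t.amount)=-312
  3: ids {10} → SUM(t.amount)=5
  4: ids {2, 3, 4, 11} → SUM(t.amount)=355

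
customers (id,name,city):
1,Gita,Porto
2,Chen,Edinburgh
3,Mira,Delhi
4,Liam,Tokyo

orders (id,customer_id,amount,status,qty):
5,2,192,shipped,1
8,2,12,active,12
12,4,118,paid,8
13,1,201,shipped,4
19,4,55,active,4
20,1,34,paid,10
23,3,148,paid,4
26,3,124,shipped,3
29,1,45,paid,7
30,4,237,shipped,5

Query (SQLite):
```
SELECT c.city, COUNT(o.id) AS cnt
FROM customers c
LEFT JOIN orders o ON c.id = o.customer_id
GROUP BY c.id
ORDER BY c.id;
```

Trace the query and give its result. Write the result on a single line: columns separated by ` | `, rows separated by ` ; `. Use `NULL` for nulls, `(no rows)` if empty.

LEFT JOIN keeps every customers row; unmatched ones get NULL for orders columns.
Group by customers.id and compute COUNT(o.id). COUNT(col) of an all-NULL group is 0.
  1: ids {13, 20, 29} → COUNT(o.id)=3
  2: ids {5, 8} → COUNT(o.id)=2
  3: ids {23, 26} → COUNT(o.id)=2
  4: ids {12, 19, 30} → COUNT(o.id)=3

Porto | 3 ; Edinburgh | 2 ; Delhi | 2 ; Tokyo | 3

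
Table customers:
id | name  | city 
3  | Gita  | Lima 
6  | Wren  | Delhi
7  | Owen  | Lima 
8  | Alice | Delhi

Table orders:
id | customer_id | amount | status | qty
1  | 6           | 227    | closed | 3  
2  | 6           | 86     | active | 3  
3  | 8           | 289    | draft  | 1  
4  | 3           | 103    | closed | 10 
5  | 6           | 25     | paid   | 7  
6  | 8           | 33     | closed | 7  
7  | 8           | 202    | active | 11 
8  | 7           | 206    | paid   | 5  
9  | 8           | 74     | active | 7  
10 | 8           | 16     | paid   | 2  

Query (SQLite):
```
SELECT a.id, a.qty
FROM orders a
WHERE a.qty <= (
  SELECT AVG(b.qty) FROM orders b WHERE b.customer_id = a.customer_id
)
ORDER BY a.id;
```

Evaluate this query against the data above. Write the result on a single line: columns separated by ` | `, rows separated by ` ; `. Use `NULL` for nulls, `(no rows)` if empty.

For each orders row a, compute AVG(qty) over rows sharing a.customer_id.
Keep row a if a.qty <= that per-group AVG.
  customer_id=3: AVG(qty) = 10.0
  customer_id=6: AVG(qty) = 4.333333
  customer_id=7: AVG(qty) = 5.0
  customer_id=8: AVG(qty) = 5.6

1 | 3 ; 2 | 3 ; 3 | 1 ; 4 | 10 ; 8 | 5 ; 10 | 2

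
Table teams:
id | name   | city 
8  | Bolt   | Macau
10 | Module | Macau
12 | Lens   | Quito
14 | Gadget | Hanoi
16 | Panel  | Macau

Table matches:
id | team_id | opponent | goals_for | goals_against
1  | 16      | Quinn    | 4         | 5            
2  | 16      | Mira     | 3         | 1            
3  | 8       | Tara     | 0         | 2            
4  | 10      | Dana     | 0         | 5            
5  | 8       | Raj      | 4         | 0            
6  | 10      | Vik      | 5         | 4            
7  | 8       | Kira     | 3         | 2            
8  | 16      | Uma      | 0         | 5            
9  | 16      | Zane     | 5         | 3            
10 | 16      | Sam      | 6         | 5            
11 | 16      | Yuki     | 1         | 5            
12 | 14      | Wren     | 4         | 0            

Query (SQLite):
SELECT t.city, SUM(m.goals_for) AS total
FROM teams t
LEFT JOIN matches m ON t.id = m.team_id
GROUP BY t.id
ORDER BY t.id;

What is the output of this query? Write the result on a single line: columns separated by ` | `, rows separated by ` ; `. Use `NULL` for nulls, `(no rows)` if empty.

LEFT JOIN keeps every teams row; unmatched ones get NULL for matches columns.
Group by teams.id and compute SUM(m.goals_for). SUM over an all-NULL group is NULL.
  8: ids {3, 5, 7} → SUM(m.goals_for)=7
  10: ids {4, 6} → SUM(m.goals_for)=5
  12: ids {—} → SUM(m.goals_for)=NULL
  14: ids {12} → SUM(m.goals_for)=4
  16: ids {1, 2, 8, 9, 10, 11} → SUM(m.goals_for)=19

Macau | 7 ; Macau | 5 ; Quito | NULL ; Hanoi | 4 ; Macau | 19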